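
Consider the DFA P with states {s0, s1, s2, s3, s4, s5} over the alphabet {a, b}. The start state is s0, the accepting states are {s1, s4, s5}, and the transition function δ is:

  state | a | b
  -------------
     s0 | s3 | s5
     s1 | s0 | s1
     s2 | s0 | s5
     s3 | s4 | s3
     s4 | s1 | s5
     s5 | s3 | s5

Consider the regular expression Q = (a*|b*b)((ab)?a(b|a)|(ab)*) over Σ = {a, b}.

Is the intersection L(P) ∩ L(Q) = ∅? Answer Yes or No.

The string b is accepted by both P and Q.
Hence L(P) ∩ L(Q) ≠ ∅.

No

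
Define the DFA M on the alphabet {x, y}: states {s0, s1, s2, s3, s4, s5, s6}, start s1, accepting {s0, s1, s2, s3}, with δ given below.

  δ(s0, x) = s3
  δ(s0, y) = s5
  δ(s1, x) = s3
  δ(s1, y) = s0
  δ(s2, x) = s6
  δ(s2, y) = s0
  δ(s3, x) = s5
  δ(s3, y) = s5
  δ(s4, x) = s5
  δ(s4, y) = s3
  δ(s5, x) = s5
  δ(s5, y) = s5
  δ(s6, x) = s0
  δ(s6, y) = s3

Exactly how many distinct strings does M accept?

4

The useful subgraph on states {s0, s1, s3} is acyclic, so L(M) is finite; the longest accepting path visits 3 useful states, giving maximum string length 2.
Counting accepting paths from s1 by length: 1 of length 0, 2 of length 1, 1 of length 2. Total 4.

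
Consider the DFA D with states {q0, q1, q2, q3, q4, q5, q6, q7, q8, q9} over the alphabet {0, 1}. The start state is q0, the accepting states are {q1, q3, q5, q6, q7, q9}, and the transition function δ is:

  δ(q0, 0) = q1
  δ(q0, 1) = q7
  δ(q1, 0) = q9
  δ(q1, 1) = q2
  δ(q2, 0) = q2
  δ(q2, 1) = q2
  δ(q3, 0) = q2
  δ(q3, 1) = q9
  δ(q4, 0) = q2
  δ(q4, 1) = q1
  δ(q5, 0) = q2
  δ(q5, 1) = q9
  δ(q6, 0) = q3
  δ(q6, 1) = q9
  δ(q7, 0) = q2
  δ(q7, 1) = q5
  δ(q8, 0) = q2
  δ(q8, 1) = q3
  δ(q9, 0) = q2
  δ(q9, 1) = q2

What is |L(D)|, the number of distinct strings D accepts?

The useful subgraph on states {q0, q1, q5, q7, q9} is acyclic, so L(D) is finite; the longest accepting path visits 4 useful states, giving maximum string length 3.
Counting accepting paths from q0 by length: 2 of length 1, 2 of length 2, 1 of length 3. Total 5.

5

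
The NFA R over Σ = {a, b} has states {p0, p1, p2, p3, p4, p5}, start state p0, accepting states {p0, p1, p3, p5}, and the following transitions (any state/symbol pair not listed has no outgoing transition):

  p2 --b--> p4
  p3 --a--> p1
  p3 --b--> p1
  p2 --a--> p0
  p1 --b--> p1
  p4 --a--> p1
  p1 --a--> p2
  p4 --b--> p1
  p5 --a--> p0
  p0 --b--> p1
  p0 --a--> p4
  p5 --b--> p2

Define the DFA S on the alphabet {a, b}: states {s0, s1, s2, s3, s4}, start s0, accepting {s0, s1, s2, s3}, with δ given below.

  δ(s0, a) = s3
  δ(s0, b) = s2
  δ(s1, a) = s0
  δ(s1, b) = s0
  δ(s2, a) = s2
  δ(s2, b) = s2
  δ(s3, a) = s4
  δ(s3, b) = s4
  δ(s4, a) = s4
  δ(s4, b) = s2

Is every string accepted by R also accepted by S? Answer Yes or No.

No

The string aa is in L(R) but not in L(S).
So L(R) ⊄ L(S).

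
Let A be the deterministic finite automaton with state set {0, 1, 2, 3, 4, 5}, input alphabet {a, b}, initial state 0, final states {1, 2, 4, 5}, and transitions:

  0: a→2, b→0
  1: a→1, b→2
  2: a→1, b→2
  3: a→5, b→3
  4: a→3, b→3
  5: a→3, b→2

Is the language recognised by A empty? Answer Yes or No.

No

The string a is accepted: the run 0 → 2 ends in the accepting state 2.
Since at least one string is accepted, L(A) is not empty.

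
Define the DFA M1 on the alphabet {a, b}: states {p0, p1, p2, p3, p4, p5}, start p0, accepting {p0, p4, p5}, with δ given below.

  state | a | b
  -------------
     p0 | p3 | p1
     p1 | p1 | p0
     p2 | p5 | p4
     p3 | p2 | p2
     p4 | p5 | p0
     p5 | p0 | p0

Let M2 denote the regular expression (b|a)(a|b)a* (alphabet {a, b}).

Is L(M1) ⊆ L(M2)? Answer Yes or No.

No

The empty string ε is in L(M1) but not in L(M2).
So L(M1) ⊄ L(M2).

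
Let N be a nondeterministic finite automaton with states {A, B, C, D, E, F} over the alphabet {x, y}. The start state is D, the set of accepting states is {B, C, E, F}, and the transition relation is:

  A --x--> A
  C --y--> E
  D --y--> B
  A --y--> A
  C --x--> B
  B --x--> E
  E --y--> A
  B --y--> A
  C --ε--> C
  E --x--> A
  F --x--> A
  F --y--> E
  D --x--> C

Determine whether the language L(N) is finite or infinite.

The useful states (reachable from D and able to reach an accepting state) are {B, C, D, E}.
Restricted to these states the transition graph has no cycle, so every accepting path has bounded length and L is finite.

finite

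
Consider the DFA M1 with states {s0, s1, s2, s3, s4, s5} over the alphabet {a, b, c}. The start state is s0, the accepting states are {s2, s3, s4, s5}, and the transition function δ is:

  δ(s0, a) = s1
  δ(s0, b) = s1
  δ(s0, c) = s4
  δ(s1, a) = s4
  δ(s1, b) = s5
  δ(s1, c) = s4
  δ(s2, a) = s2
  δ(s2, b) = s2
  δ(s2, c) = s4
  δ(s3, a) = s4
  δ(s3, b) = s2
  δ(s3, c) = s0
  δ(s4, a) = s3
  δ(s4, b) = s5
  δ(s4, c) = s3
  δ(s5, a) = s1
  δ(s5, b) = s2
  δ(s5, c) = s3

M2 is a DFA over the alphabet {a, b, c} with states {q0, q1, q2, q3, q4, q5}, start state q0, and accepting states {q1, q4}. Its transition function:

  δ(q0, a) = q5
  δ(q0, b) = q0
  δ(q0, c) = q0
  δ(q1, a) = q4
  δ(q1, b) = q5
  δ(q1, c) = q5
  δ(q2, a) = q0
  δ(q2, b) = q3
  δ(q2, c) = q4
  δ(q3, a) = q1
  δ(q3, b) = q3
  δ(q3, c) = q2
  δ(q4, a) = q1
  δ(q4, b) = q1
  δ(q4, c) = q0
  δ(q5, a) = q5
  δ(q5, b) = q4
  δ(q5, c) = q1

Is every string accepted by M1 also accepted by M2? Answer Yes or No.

No

The string c is in L(M1) but not in L(M2).
So L(M1) ⊄ L(M2).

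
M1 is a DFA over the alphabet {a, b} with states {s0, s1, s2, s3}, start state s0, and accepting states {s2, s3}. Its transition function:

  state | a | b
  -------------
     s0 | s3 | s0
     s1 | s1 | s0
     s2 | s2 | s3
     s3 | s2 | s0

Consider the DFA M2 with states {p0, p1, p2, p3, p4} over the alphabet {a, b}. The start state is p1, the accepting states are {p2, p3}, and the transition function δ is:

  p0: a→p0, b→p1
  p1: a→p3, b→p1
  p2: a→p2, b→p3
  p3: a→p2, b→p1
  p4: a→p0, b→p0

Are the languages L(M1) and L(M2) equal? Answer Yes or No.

Yes

Exploring the product automaton M1 × M2 from the start pair (s0, p1), following both machines on each input symbol, reaches 3 state pairs: (s0, p1), (s3, p3), (s2, p2).
M1 accepts in {s2, s3} and M2 accepts in {p2, p3}. In every reachable pair the two components are either both accepting — (s3, p3), (s2, p2) — or both non-accepting, so no string is accepted by exactly one of the machines: L(M1) \ L(M2) and L(M2) \ L(M1) are both empty.
Hence every string is accepted by M1 iff it is accepted by M2, and the two languages coincide.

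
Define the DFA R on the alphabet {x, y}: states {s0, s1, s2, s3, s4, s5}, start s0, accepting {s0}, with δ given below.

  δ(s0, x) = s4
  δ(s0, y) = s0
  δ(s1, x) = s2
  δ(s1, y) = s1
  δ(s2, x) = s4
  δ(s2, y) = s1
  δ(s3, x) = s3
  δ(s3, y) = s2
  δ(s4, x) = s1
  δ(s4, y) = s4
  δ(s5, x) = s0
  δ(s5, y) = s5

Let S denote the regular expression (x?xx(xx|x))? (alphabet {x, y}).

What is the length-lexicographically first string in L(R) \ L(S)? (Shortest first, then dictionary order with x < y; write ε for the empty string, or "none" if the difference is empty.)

The string y is accepted by R but not by S.
No shorter string lies in the difference, and y is the lexicographically first length-1 string in L(R) \ L(S).

y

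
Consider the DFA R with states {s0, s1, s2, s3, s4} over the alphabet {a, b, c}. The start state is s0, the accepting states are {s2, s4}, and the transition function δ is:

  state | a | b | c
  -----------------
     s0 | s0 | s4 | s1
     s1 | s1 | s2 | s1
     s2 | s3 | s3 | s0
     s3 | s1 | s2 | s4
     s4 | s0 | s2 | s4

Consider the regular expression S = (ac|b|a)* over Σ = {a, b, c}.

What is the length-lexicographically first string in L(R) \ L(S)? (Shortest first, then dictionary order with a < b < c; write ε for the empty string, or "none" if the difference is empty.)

bc

The string bc is accepted by R but not by S.
No shorter string lies in the difference, and bc is the lexicographically first length-2 string in L(R) \ L(S).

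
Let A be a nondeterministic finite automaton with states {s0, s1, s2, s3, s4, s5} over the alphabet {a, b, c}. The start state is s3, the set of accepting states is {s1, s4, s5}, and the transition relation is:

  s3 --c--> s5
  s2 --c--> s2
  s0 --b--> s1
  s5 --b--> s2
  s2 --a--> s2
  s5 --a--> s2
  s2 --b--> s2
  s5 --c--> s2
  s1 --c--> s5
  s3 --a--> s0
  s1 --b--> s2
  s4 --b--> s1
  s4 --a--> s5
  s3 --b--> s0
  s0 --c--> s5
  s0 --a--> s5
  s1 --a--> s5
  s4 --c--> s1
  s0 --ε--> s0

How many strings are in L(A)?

11

The useful subgraph on states {s0, s1, s3, s5} is acyclic, so L(A) is finite; the longest accepting path visits 4 useful states, giving maximum string length 3.
Counting accepting paths from s3 by length: 1 of length 1, 6 of length 2, 4 of length 3. Total 11.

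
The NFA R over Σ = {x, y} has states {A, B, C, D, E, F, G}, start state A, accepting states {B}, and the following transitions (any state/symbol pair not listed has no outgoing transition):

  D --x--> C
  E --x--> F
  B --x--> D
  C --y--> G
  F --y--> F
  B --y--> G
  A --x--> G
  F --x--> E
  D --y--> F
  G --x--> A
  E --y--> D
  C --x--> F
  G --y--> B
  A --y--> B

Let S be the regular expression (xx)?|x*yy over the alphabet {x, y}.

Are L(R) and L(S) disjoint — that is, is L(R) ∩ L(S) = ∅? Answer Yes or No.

Converting the expression S to a DFA (subset construction, then merging equivalent states) gives the minimal DFA with states {s0, s1, s2, s3, s4, s5, s6}, start state s0, accepting states {s0, s3, s5} and transitions s0: x→s1, y→s2; s1: x→s3, y→s2; s2: x→s4, y→s5; s3: x→s6, y→s2; s4: x→s4, y→s4; s5: x→s4, y→s4; s6: x→s6, y→s2.
Exploring the product automaton R × S from the start pair (A, s0), following both machines on each input symbol, reaches 14 state pairs: (A, s0), (G, s1), (B, s2), (A, s3), (D, s4), (G, s5), (G, s6), (C, s4), (F, s4), (A, s4), (B, s4), (A, s6), (G, s4), (E, s4).
R accepts in {B} and S accepts in {s0, s3, s5}; no reachable pair has both components accepting, so no string drives both machines to acceptance simultaneously and L(R) ∩ L(S) = ∅.
So no string is accepted by both, and the intersection is empty.

Yes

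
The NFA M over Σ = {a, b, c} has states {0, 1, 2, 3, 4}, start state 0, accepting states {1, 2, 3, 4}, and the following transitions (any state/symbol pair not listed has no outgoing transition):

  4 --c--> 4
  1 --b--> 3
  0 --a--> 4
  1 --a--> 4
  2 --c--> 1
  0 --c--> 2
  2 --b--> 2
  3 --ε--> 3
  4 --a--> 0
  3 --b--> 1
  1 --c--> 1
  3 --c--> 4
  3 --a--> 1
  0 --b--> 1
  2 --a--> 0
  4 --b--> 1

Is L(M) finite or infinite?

State 1 is reachable from the start and can reach an accepting state, and it lies on the cycle 1 → 1.
Traversing that cycle any number of times yields accepted strings of unbounded length, so the language is infinite.

infinite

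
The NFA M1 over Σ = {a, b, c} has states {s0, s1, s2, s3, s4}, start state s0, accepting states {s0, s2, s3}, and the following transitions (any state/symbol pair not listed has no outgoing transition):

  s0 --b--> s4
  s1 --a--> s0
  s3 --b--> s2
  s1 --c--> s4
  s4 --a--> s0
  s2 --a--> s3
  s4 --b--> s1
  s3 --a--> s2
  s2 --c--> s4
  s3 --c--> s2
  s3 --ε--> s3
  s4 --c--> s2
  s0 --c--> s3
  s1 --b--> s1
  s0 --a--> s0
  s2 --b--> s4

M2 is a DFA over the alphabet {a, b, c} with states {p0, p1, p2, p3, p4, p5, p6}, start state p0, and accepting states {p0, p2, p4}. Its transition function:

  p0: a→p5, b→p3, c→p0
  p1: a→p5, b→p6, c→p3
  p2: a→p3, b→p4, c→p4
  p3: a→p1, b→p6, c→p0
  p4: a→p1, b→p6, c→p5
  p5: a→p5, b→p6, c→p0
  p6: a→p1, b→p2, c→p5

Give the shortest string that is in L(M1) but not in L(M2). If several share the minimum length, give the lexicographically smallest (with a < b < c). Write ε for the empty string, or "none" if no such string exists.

a

The string a is accepted by M1 but not by M2.
No shorter string lies in the difference, and a is the lexicographically first length-1 string in L(M1) \ L(M2).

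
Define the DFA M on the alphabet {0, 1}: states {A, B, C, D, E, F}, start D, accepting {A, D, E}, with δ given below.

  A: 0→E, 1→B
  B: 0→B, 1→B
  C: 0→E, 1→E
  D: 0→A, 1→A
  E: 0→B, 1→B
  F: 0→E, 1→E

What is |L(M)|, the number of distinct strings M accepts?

The useful subgraph on states {A, D, E} is acyclic, so L(M) is finite; the longest accepting path visits 3 useful states, giving maximum string length 2.
Counting accepting paths from D by length: 1 of length 0, 2 of length 1, 2 of length 2. Total 5.

5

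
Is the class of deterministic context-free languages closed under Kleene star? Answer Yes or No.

No

L = {c aⁿbⁿ : n≥0} ∪ {cc aⁿb²ⁿ : n≥0} is a DCFL (the number of leading c's fixes which ratio the DPDA checks), but L* is not. Every word of L starts with c, so in a factorisation of the string cc aⁱbʲ (i≥1) into words of L each factor begins at one of the two c's: either the whole string is a single word of L (forcing j = 2i), or it splits as c · (c aⁱbʲ) with c ∈ L (take n = 0) and c aⁱbʲ ∈ L (forcing j = i). Thus L* ∩ cca⁺b* = {cc aⁿbⁿ : n≥1} ∪ {cc aⁿb²ⁿ : n≥1}. A DPDA for L* would give one for this intersection with a regular set, and, started from its configuration after reading cc, one for {aⁿbⁿ : n≥1} ∪ {aⁿb²ⁿ : n≥1}, which no deterministic PDA accepts (a DPDA for it would have a single run on aⁿb²ⁿ, accepting after the prefix aⁿbⁿ and accepting again after n more b's; an ordinary PDA that simulates it on a's and b's and, at any moment when it is accepting, may switch to reading only a fresh letter d while feeding each d to the simulation as a b, would accept aⁱbʲdᵏ (k≥1) exactly when both aⁱbʲ and aⁱbʲ⁺ᵏ are in the language, i.e. its language intersected with the regular set a*b*d⁺ would be exactly {aⁿbⁿdⁿ : n≥1} — impossible, since context-free languages are closed under intersection with regular sets and {aⁿbⁿdⁿ} is not context-free). So L* is not a DCFL.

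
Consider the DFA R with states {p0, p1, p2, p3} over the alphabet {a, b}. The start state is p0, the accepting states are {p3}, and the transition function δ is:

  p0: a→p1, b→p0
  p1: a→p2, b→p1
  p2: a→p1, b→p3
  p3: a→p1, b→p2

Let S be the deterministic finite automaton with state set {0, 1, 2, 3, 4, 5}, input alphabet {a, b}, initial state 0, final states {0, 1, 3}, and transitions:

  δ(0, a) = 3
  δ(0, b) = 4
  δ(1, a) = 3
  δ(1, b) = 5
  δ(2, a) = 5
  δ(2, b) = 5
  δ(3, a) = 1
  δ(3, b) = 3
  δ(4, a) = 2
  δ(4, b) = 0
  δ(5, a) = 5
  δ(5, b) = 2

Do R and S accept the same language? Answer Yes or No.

The string aab is accepted by R but rejected by S.
So L(R) ≠ L(S).

No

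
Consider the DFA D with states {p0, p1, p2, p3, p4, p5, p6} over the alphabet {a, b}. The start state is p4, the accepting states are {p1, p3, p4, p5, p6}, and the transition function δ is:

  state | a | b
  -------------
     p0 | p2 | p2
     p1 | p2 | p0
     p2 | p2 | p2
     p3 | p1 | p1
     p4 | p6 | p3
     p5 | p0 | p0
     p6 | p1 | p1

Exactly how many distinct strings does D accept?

The useful subgraph on states {p1, p3, p4, p6} is acyclic, so L(D) is finite; the longest accepting path visits 3 useful states, giving maximum string length 2.
Counting accepting paths from p4 by length: 1 of length 0, 2 of length 1, 4 of length 2. Total 7.

7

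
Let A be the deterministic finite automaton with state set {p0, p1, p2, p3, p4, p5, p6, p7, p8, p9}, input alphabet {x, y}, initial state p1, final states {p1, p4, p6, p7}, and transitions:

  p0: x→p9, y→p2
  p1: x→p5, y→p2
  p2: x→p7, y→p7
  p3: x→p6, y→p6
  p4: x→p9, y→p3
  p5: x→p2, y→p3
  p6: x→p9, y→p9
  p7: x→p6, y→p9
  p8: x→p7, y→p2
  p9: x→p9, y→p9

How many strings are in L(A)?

The useful subgraph on states {p1, p2, p3, p5, p6, p7} is acyclic, so L(A) is finite; the longest accepting path visits 5 useful states, giving maximum string length 4.
Counting accepting paths from p1 by length: 1 of length 0, 2 of length 2, 6 of length 3, 2 of length 4. Total 11.

11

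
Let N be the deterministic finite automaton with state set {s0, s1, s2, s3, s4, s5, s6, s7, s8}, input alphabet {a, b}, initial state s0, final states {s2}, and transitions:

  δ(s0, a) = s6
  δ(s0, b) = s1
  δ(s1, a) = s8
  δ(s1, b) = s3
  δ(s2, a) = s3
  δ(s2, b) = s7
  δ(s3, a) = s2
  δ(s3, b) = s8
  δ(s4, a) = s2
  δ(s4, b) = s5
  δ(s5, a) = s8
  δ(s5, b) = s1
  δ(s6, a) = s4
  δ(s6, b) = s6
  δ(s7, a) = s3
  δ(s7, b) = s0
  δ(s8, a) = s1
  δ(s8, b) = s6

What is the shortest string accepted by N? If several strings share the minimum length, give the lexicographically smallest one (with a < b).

aaa

A breadth-first search from s0 reaches an accepting state first via the path s0 → s6 → s4 → s2 on input aaa.
No string of length < 3 is accepted (BFS exhausts all shorter strings without reaching an accepting state), and aaa is the lexicographically least accepting string of length 3.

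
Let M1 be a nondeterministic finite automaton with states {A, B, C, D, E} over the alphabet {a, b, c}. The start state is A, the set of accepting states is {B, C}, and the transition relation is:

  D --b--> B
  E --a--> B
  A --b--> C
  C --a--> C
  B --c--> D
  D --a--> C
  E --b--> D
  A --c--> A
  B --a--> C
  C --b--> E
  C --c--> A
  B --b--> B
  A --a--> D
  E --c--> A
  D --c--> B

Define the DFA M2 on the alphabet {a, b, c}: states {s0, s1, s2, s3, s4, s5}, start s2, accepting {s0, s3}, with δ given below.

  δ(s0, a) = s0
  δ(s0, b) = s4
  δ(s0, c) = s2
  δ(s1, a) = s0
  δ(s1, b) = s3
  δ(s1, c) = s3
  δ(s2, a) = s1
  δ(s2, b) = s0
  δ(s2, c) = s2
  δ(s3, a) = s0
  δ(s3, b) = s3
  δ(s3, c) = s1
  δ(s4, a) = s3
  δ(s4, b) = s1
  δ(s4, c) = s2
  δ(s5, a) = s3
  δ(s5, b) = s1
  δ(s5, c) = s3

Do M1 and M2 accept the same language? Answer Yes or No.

Yes

Exploring the product automaton M1 × M2 from the start pair (A, s2), following both machines on each input symbol, reaches 5 state pairs: (A, s2), (D, s1), (C, s0), (B, s3), (E, s4).
M1 accepts in {B, C} and M2 accepts in {s0, s3}. In every reachable pair the two components are either both accepting — (C, s0), (B, s3) — or both non-accepting, so no string is accepted by exactly one of the machines: L(M1) \ L(M2) and L(M2) \ L(M1) are both empty.
Hence every string is accepted by M1 iff it is accepted by M2, and the two languages coincide.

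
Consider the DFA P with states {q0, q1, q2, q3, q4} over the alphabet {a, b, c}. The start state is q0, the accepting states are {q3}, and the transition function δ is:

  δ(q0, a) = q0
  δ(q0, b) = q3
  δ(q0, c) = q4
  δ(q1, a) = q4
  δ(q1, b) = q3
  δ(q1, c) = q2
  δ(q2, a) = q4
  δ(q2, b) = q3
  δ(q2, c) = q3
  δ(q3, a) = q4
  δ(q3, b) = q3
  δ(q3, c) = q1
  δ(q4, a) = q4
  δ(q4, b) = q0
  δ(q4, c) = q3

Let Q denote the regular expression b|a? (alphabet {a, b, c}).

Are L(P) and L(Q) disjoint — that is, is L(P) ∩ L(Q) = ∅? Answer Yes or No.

The string b is accepted by both P and Q.
Hence L(P) ∩ L(Q) ≠ ∅.

No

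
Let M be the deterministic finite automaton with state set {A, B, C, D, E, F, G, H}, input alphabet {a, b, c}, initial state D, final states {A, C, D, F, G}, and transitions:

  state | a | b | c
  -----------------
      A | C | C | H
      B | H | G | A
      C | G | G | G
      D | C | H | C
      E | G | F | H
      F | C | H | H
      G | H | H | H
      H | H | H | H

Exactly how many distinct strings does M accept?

9

The useful subgraph on states {C, D, G} is acyclic, so L(M) is finite; the longest accepting path visits 3 useful states, giving maximum string length 2.
Counting accepting paths from D by length: 1 of length 0, 2 of length 1, 6 of length 2. Total 9.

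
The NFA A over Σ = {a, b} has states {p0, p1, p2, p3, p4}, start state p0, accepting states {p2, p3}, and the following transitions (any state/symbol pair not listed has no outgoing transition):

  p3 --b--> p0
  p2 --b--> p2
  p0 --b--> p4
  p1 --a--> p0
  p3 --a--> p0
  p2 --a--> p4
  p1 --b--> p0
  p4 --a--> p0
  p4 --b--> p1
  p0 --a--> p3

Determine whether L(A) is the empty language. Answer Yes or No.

The string a is accepted: the run p0 → p3 ends in the accepting state p3.
Since at least one string is accepted, L(A) is not empty.

No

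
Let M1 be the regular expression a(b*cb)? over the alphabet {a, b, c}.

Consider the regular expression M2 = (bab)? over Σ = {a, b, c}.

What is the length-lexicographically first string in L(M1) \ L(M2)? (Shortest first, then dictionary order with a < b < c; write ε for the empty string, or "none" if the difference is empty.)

The string a is accepted by M1 but not by M2.
No shorter string lies in the difference, and a is the lexicographically first length-1 string in L(M1) \ L(M2).

a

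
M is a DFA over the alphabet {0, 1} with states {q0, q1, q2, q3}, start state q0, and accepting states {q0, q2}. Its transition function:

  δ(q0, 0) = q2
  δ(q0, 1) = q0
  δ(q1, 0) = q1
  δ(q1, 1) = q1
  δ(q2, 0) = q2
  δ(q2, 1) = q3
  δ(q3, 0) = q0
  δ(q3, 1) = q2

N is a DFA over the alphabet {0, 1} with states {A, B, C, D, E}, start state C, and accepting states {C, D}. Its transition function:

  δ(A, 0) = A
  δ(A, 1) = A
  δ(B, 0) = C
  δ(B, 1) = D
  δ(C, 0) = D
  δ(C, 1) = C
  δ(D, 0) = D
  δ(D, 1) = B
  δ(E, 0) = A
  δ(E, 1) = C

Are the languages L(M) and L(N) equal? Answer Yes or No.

Exploring the product automaton M × N from the start pair (q0, C), following both machines on each input symbol, reaches 3 state pairs: (q0, C), (q2, D), (q3, B).
M accepts in {q0, q2} and N accepts in {C, D}. In every reachable pair the two components are either both accepting — (q0, C), (q2, D) — or both non-accepting, so no string is accepted by exactly one of the machines: L(M) \ L(N) and L(N) \ L(M) are both empty.
Hence every string is accepted by M iff it is accepted by N, and the two languages coincide.

Yes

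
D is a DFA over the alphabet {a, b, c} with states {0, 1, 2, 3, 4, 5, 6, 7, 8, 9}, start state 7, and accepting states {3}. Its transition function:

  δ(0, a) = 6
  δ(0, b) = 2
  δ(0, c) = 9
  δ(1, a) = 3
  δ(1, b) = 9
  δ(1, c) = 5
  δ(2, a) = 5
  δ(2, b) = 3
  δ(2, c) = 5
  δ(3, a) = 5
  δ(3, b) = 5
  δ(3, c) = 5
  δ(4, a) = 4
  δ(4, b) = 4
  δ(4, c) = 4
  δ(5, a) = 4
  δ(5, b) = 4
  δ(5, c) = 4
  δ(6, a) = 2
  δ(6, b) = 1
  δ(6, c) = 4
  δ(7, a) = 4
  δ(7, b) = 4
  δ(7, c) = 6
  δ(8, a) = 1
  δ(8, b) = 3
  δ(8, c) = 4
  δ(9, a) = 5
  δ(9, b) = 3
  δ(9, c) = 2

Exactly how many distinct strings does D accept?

The useful subgraph on states {1, 2, 3, 6, 7, 9} is acyclic, so L(D) is finite; the longest accepting path visits 6 useful states, giving maximum string length 5.
Counting accepting paths from 7 by length: 2 of length 3, 1 of length 4, 1 of length 5. Total 4.

4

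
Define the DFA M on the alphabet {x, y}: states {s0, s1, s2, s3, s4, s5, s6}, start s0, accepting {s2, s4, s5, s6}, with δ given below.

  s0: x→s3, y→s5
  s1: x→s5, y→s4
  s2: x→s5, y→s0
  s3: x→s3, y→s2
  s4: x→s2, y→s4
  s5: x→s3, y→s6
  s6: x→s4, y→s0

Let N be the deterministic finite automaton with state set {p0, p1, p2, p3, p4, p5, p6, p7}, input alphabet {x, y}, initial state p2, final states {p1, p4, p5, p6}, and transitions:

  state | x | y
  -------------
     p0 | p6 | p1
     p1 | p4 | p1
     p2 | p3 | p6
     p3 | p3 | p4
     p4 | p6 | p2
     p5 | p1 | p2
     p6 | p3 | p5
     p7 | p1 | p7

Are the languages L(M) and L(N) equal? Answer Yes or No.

Exploring the product automaton M × N from the start pair (s0, p2), following both machines on each input symbol, reaches 6 state pairs: (s0, p2), (s3, p3), (s5, p6), (s2, p4), (s6, p5), (s4, p1).
M accepts in {s2, s4, s5, s6} and N accepts in {p1, p4, p5, p6}. In every reachable pair the two components are either both accepting — (s5, p6), (s2, p4), (s6, p5), (s4, p1) — or both non-accepting, so no string is accepted by exactly one of the machines: L(M) \ L(N) and L(N) \ L(M) are both empty.
Hence every string is accepted by M iff it is accepted by N, and the two languages coincide.

Yes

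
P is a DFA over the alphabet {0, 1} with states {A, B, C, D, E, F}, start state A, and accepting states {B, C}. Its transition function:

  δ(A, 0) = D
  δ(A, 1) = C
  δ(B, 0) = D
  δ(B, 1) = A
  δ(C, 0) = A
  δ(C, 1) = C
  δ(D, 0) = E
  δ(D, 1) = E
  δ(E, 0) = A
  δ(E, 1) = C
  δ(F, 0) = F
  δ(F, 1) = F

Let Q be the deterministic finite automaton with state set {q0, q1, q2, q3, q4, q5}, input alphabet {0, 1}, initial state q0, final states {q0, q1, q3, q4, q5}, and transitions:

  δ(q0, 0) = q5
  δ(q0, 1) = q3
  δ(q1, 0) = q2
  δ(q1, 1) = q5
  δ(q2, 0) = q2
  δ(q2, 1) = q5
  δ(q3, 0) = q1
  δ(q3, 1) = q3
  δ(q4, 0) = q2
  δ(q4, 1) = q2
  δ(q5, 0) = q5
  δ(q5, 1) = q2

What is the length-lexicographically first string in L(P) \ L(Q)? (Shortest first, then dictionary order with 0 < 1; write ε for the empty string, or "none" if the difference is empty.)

The string 001 is accepted by P but not by Q.
No shorter string lies in the difference, and 001 is the lexicographically first length-3 string in L(P) \ L(Q).

001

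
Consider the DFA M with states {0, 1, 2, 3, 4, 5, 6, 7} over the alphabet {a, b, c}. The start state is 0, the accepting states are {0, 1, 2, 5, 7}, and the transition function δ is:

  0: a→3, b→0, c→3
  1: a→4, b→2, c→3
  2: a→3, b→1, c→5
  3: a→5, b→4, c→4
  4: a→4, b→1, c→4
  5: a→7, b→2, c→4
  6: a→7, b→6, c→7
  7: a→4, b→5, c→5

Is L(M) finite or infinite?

State 0 is reachable from the start and can reach an accepting state, and it lies on the cycle 0 → 0.
Traversing that cycle any number of times yields accepted strings of unbounded length, so the language is infinite.

infinite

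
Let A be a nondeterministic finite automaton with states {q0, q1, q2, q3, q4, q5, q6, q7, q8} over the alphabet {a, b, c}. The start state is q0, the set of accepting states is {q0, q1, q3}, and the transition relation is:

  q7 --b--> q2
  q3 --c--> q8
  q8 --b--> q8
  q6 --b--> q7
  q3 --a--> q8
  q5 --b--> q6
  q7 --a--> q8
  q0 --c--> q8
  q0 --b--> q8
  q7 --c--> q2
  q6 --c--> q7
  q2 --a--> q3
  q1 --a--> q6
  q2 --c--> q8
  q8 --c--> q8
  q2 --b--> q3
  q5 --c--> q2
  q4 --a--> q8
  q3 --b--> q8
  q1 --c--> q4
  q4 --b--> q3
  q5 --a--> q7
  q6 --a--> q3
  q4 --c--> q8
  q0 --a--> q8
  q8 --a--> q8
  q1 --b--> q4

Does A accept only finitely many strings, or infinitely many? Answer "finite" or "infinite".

The useful states (reachable from q0 and able to reach an accepting state) are {q0}.
Restricted to these states the transition graph has no cycle, so every accepting path has bounded length and L is finite.

finite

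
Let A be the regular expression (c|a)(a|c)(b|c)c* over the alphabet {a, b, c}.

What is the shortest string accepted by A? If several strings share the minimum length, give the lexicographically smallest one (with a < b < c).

By inspection of the expression, no string of length less than 3 matches, and aab is the lexicographically first match of length 3.

aab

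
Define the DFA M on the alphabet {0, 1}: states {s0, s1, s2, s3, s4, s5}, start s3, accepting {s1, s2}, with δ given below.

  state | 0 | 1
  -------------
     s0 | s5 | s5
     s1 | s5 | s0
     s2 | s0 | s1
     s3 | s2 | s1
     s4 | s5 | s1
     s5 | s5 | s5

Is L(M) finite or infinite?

The useful states (reachable from s3 and able to reach an accepting state) are {s1, s2, s3}.
Restricted to these states the transition graph has no cycle, so every accepting path has bounded length and L is finite.

finite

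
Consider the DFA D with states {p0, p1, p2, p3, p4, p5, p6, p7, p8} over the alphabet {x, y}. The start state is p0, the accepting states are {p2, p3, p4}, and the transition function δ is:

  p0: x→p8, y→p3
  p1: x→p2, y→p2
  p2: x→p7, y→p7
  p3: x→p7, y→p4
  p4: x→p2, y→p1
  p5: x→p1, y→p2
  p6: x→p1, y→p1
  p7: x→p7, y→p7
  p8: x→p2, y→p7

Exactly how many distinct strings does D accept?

The useful subgraph on states {p0, p1, p2, p3, p4, p8} is acyclic, so L(D) is finite; the longest accepting path visits 5 useful states, giving maximum string length 4.
Counting accepting paths from p0 by length: 1 of length 1, 2 of length 2, 1 of length 3, 2 of length 4. Total 6.

6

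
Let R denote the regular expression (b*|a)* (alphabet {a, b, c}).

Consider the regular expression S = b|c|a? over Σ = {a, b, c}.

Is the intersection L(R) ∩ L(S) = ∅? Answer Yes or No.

No

The empty string ε is accepted by both R and S.
Hence L(R) ∩ L(S) ≠ ∅.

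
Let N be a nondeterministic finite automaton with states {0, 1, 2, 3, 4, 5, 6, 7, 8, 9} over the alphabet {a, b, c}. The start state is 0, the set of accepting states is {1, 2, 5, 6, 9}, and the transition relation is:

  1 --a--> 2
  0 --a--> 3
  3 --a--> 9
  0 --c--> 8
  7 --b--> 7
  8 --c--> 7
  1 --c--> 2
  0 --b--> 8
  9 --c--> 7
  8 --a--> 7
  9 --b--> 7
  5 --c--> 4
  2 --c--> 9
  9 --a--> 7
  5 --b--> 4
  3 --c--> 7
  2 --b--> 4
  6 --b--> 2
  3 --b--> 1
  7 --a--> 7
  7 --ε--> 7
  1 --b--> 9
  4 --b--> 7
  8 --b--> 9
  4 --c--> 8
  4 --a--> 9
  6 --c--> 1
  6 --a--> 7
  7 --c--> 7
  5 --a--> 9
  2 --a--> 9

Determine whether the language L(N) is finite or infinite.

finite

The useful states (reachable from 0 and able to reach an accepting state) are {0, 1, 2, 3, 4, 8, 9}.
Restricted to these states the transition graph has no cycle, so every accepting path has bounded length and L is finite.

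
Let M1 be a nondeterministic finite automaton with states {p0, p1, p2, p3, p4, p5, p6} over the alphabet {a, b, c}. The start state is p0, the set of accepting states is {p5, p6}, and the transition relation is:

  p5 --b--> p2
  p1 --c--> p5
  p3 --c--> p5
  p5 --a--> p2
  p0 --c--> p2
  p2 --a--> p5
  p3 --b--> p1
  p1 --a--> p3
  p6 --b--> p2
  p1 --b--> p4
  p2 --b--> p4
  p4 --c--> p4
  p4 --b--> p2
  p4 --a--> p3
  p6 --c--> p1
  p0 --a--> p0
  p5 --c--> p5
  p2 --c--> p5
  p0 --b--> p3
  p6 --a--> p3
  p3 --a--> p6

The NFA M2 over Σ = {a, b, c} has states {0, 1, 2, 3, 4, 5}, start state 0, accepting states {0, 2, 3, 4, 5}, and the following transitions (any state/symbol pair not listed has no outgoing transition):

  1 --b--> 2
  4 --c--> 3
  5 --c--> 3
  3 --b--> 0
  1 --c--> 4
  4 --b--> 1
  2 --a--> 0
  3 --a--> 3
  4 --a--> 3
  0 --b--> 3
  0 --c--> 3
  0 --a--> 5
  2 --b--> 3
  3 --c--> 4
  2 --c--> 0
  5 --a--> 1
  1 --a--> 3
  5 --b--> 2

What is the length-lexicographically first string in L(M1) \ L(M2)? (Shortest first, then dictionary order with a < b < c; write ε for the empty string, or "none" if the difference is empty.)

bbaa

The string bbaa is accepted by M1 but not by M2.
No shorter string lies in the difference, and bbaa is the lexicographically first length-4 string in L(M1) \ L(M2).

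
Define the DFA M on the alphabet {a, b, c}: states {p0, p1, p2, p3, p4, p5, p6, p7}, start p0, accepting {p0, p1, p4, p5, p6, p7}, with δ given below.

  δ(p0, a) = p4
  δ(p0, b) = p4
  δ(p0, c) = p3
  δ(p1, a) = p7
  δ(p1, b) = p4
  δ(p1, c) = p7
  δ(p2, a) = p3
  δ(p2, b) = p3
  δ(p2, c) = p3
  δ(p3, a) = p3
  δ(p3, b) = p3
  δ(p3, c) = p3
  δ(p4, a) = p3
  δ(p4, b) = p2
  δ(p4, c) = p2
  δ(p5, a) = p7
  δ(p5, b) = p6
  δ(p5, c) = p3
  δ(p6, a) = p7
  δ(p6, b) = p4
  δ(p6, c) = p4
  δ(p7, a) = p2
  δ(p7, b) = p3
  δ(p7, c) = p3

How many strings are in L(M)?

3

The useful subgraph on states {p0, p4} is acyclic, so L(M) is finite; the longest accepting path visits 2 useful states, giving maximum string length 1.
Counting accepting paths from p0 by length: 1 of length 0, 2 of length 1. Total 3.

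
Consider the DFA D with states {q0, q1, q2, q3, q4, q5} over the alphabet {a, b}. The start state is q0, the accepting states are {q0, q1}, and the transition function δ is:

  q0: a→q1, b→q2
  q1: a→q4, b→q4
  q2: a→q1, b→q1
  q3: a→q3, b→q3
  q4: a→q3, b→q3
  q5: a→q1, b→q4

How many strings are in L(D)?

The useful subgraph on states {q0, q1, q2} is acyclic, so L(D) is finite; the longest accepting path visits 3 useful states, giving maximum string length 2.
Counting accepting paths from q0 by length: 1 of length 0, 1 of length 1, 2 of length 2. Total 4.

4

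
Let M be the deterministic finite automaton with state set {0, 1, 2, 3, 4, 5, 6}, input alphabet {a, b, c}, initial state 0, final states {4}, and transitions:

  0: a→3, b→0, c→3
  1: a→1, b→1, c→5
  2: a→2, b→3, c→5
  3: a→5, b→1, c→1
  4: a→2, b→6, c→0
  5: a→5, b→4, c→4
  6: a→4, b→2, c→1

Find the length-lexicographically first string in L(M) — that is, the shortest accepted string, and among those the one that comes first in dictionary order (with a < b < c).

A breadth-first search from 0 reaches an accepting state first via the path 0 → 3 → 5 → 4 on input aab.
No string of length < 3 is accepted (BFS exhausts all shorter strings without reaching an accepting state), and aab is the lexicographically least accepting string of length 3.

aab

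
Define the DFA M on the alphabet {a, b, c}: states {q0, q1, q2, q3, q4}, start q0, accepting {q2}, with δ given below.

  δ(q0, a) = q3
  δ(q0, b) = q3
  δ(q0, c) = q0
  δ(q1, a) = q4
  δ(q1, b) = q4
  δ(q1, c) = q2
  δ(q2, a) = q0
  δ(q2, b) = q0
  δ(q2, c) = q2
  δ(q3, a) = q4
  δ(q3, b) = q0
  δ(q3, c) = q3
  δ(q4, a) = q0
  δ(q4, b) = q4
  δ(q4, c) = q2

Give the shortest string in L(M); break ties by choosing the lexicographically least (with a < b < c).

A breadth-first search from q0 reaches an accepting state first via the path q0 → q3 → q4 → q2 on input aac.
No string of length < 3 is accepted (BFS exhausts all shorter strings without reaching an accepting state), and aac is the lexicographically least accepting string of length 3.

aac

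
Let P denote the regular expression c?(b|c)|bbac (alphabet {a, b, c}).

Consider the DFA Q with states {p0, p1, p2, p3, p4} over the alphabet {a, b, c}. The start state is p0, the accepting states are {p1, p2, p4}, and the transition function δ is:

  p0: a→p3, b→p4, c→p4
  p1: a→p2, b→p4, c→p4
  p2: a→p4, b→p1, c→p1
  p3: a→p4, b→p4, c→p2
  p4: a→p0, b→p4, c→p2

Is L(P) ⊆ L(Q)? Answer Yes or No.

Converting the expression P to a DFA (subset construction, then merging equivalent states) gives the minimal DFA with states {r0, r1, r2, r3, r4, r5, r6}, start state r0, accepting states {r2, r3, r5} and transitions r0: a→r1, b→r2, c→r3; r1: a→r1, b→r1, c→r1; r2: a→r1, b→r4, c→r1; r3: a→r1, b→r5, c→r5; r4: a→r6, b→r1, c→r1; r5: a→r1, b→r1, c→r1; r6: a→r1, b→r1, c→r5.
Exploring the product automaton P × Q from the start pair (r0, p0), following both machines on each input symbol, reaches 12 state pairs: (r0, p0), (r1, p3), (r2, p4), (r3, p4), (r1, p4), (r1, p2), (r1, p0), (r4, p4), (r5, p4), (r5, p2), (r1, p1), (r6, p0).
P accepts in {r2, r3, r5} and Q accepts in {p1, p2, p4}. The reachable pairs whose P-component is accepting are (r2, p4), (r3, p4), (r5, p4), (r5, p2); in each of them the Q-component is accepting too, so the product for L(P) \ L(Q) (P-component accepting, Q-component rejecting) has no reachable accepting pair and the difference is empty.
Hence every string in L(P) is also in L(Q).

Yes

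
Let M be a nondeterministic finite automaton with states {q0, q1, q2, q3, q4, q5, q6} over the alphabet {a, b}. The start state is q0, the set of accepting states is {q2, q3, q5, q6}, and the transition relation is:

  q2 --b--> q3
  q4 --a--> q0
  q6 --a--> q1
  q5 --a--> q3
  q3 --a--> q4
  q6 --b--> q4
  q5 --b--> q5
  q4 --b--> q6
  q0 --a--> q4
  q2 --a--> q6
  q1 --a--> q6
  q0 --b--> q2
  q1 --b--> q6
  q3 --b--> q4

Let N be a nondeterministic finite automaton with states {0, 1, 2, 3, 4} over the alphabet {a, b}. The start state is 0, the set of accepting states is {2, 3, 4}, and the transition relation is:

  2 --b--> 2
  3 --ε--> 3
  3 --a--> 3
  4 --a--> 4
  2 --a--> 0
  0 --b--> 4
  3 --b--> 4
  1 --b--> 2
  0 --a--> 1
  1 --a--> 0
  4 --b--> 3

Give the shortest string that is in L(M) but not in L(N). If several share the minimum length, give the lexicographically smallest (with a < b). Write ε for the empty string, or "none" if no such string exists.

The string abaa is accepted by M but not by N.
No shorter string lies in the difference, and abaa is the lexicographically first length-4 string in L(M) \ L(N).

abaa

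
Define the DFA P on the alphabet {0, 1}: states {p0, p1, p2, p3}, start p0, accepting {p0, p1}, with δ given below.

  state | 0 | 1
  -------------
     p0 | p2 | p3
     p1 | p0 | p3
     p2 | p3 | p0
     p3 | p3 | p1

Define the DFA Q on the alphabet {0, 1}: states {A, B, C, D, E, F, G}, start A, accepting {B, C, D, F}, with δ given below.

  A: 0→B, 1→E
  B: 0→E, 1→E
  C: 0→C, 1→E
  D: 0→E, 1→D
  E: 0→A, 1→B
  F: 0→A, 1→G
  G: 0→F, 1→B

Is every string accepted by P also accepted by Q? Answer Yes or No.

No

The empty string ε is in L(P) but not in L(Q).
So L(P) ⊄ L(Q).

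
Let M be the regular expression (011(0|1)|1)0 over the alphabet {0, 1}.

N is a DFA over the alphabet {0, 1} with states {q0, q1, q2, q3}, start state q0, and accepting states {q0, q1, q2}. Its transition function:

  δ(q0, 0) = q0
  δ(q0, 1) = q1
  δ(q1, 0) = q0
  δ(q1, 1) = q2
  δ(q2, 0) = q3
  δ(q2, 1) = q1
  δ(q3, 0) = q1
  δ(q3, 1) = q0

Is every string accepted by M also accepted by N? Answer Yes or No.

Converting the expression M to a DFA (subset construction, then merging equivalent states) gives the minimal DFA with states {m0, m1, m2, m3, m4, m5, m6}, start state m0, accepting states {m5} and transitions m0: 0→m1, 1→m2; m1: 0→m3, 1→m4; m2: 0→m5, 1→m3; m3: 0→m3, 1→m3; m4: 0→m3, 1→m6; m5: 0→m3, 1→m3; m6: 0→m2, 1→m2.
Exploring the product automaton M × N from the start pair (m0, q0), following both machines on each input symbol, reaches 12 state pairs: (m0, q0), (m1, q0), (m2, q1), (m3, q0), (m4, q1), (m5, q0), (m3, q2), (m3, q1), (m6, q2), (m3, q3), (m2, q3), (m5, q1).
M accepts in {m5} and N accepts in {q0, q1, q2}. The reachable pairs whose M-component is accepting are (m5, q0), (m5, q1); in each of them the N-component is accepting too, so the product for L(M) \ L(N) (M-component accepting, N-component rejecting) has no reachable accepting pair and the difference is empty.
Hence every string in L(M) is also in L(N).

Yes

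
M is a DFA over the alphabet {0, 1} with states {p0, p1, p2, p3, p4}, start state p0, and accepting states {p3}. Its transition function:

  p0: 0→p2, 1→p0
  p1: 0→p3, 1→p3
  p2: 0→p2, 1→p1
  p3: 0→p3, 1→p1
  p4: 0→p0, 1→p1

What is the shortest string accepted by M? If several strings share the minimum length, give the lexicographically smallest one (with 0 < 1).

A breadth-first search from p0 reaches an accepting state first via the path p0 → p2 → p1 → p3 on input 010.
No string of length < 3 is accepted (BFS exhausts all shorter strings without reaching an accepting state), and 010 is the lexicographically least accepting string of length 3.

010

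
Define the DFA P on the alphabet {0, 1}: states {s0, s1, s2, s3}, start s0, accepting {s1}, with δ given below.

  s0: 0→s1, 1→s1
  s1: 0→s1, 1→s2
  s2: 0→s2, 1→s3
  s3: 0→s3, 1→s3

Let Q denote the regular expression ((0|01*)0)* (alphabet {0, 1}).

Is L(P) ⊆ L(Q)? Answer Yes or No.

The string 0 is in L(P) but not in L(Q).
So L(P) ⊄ L(Q).

No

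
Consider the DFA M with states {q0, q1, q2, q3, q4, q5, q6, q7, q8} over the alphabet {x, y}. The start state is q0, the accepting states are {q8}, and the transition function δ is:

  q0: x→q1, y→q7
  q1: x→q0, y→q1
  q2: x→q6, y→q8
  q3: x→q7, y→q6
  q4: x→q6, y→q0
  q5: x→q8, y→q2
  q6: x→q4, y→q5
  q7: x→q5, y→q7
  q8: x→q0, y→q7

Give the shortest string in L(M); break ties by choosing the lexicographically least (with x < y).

yxx

A breadth-first search from q0 reaches an accepting state first via the path q0 → q7 → q5 → q8 on input yxx.
No string of length < 3 is accepted (BFS exhausts all shorter strings without reaching an accepting state), and yxx is the lexicographically least accepting string of length 3.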